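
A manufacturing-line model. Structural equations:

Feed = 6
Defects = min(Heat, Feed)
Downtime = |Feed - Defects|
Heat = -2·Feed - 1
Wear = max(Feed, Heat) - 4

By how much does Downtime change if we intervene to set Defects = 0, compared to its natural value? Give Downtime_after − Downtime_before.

Intervening sets Defects = 0 and removes its equation (Defects = min(Heat, Feed)).
Downtime = |Feed - Defects|  [with Feed=6, Defects=0]  = 6
Without intervention: Heat = -2·Feed - 1  [with Feed=6]  = -13; Defects = min(Heat, Feed)  [with Heat=-13, Feed=6]  = -13; Downtime = |Feed - Defects|  [with Feed=6, Defects=-13]  = 19.
Change = 6 − 19 = -13.

-13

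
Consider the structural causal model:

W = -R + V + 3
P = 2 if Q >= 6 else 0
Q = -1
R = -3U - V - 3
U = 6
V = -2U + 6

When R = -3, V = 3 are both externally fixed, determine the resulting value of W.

Setting R = -3, V = 3 by intervention discards those variables' equations.
W = -R + V + 3  [with R=-3, V=3]  = 9

9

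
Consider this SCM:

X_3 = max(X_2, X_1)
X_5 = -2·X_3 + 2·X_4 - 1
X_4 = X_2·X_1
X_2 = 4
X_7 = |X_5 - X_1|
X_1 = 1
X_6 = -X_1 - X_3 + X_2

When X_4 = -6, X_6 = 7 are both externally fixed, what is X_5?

Setting X_4 = -6, X_6 = 7 by intervention discards those variables' equations.
X_3 = max(X_2, X_1)  [with X_2=4, X_1=1]  = 4
X_5 = -2·X_3 + 2·X_4 - 1  [with X_3=4, X_4=-6]  = -21

-21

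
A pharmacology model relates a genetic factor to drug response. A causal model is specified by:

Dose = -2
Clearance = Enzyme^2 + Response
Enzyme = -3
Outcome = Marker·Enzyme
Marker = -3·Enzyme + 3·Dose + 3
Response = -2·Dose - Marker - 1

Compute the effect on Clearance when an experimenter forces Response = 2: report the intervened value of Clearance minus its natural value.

5

Intervening sets Response = 2 and removes its equation (Response = -2·Dose - Marker - 1).
Clearance = Enzyme^2 + Response  [with Enzyme=-3, Response=2]  = 11
Without intervention: Marker = -3·Enzyme + 3·Dose + 3  [with Enzyme=-3, Dose=-2]  = 6; Response = -2·Dose - Marker - 1  [with Dose=-2, Marker=6]  = -3; Clearance = Enzyme^2 + Response  [with Enzyme=-3, Response=-3]  = 6.
Change = 11 − 6 = 5.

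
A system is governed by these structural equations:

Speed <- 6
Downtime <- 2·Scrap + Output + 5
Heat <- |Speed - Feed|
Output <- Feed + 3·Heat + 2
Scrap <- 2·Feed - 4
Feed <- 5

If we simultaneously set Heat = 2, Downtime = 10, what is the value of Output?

The joint intervention fixes Heat = 2, Downtime = 10, removing each variable's own equation.
Output = Feed + 3·Heat + 2  [with Feed=5, Heat=2]  = 13

13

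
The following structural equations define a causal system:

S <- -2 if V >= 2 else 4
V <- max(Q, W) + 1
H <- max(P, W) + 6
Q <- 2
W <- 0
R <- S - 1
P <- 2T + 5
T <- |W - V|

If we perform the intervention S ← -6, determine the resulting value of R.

do(S=-6) replaces the equation S <- -2 if V >= 2 else 4 with the constant S = -6.
R = S - 1  [with S=-6]  = -7

-7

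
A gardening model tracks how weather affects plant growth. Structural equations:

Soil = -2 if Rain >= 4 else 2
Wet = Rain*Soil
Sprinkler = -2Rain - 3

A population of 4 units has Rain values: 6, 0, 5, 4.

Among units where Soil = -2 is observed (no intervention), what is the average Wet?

E[Wet|Soil=-2] averages over only the 3 units with Soil=-2 (Rain = 6, 5, 4): Wet = -12, -10, -8, mean -10.

-10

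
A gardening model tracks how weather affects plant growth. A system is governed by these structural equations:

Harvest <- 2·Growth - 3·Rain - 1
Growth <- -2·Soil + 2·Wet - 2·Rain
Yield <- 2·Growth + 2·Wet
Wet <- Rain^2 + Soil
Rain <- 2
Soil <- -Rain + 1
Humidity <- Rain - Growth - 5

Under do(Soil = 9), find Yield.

34

Under do(Soil=9), the mechanism Soil <- -Rain + 1 is discarded; Soil is fixed at 9.
Wet = Rain^2 + Soil  [with Rain=2, Soil=9]  = 13
Growth = -2·Soil + 2·Wet - 2·Rain  [with Soil=9, Wet=13, Rain=2]  = 4
Yield = 2·Growth + 2·Wet  [with Growth=4, Wet=13]  = 34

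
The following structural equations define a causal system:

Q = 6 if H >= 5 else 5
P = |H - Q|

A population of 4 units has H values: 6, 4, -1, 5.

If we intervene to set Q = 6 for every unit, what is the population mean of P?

The intervention sets Q=6 in all 4 units regardless of H. Recomputing P per unit gives 0, 2, 7, 1; average 2.5.

2.5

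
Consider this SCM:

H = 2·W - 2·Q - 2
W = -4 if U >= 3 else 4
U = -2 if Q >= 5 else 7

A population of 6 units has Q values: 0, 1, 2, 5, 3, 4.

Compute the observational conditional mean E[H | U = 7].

-14

Observing U=7 restricts to units where U's equation naturally yields 7: Q ∈ {0, 1, 2, 3, 4}. In that subpopulation H = -10, -12, -14, -16, -18, mean -14.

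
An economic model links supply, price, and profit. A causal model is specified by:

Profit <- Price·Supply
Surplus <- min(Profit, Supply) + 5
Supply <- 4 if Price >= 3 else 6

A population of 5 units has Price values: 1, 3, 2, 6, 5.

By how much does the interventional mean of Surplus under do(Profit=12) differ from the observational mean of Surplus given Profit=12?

-0.2

Every unit gets Profit=12 under the intervention. Surplus values become 11, 9, 11, 9, 9; E[Surplus|do(Profit=12)] = 9.8.
Observing Profit=12 restricts to units where Profit's equation naturally yields 12: Price ∈ {3, 2}. In that subpopulation Surplus = 9, 11, mean 10.
Difference = 9.8 − 10 = -0.2.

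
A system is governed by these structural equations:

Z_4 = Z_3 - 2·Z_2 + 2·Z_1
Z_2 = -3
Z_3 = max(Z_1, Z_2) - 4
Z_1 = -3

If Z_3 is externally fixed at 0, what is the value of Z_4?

0

The intervention breaks the incoming arrows to Z_3: Z_3 = max(Z_1, Z_2) - 4 no longer applies, and Z_3 = 0.
Z_4 = Z_3 - 2·Z_2 + 2·Z_1  [with Z_3=0, Z_2=-3, Z_1=-3]  = 0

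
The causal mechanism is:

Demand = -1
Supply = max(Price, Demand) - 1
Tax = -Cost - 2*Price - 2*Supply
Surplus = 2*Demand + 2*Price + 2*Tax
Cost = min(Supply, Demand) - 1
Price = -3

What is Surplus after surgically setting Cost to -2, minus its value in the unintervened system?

-2

Under do(Cost=-2), the mechanism Cost = min(Supply, Demand) - 1 is discarded; Cost is fixed at -2.
Supply = max(Price, Demand) - 1  [with Price=-3, Demand=-1]  = -2
Tax = -Cost - 2*Price - 2*Supply  [with Cost=-2, Price=-3, Supply=-2]  = 12
Surplus = 2*Demand + 2*Price + 2*Tax  [with Demand=-1, Price=-3, Tax=12]  = 16
Without intervention: Supply = max(Price, Demand) - 1  [with Price=-3, Demand=-1]  = -2; Cost = min(Supply, Demand) - 1  [with Supply=-2, Demand=-1]  = -3; Tax = -Cost - 2*Price - 2*Supply  [with Cost=-3, Price=-3, Supply=-2]  = 13; Surplus = 2*Demand + 2*Price + 2*Tax  [with Demand=-1, Price=-3, Tax=13]  = 18.
Change = 16 − 18 = -2.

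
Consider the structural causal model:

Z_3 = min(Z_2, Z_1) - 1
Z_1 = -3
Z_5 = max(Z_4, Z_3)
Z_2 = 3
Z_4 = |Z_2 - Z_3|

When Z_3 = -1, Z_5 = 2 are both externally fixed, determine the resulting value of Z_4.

The joint intervention fixes Z_3 = -1, Z_5 = 2, removing each variable's own equation.
Z_4 = |Z_2 - Z_3|  [with Z_2=3, Z_3=-1]  = 4

4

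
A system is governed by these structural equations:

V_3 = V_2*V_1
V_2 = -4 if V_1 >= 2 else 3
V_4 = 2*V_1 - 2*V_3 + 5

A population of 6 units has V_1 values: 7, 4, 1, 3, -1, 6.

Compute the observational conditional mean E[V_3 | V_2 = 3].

0

E[V_3|V_2=3] averages over only the 2 units with V_2=3 (V_1 = 1, -1): V_3 = 3, -3, mean 0.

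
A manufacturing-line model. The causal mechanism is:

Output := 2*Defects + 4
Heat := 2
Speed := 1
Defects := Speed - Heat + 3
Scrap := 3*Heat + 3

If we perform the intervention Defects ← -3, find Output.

do(Defects=-3) replaces the equation Defects := Speed - Heat + 3 with the constant Defects = -3.
Output = 2*Defects + 4  [with Defects=-3]  = -2

-2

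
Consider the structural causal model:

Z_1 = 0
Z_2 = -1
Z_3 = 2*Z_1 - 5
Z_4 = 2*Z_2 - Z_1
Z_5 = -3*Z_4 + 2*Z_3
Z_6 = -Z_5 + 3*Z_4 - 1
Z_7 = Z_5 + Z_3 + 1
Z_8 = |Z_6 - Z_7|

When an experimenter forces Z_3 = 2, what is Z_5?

10

do(Z_3=2) replaces the equation Z_3 = 2*Z_1 - 5 with the constant Z_3 = 2.
Z_4 = 2*Z_2 - Z_1  [with Z_2=-1, Z_1=0]  = -2
Z_5 = -3*Z_4 + 2*Z_3  [with Z_4=-2, Z_3=2]  = 10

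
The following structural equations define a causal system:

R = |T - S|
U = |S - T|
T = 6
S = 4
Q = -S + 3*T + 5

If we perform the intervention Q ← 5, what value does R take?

Under do(Q=5), the mechanism Q = -S + 3*T + 5 is discarded; Q is fixed at 5.
Since R is not a descendant of the intervened variable, it is unaffected.
R = |T - S|  [with T=6, S=4]  = 2

2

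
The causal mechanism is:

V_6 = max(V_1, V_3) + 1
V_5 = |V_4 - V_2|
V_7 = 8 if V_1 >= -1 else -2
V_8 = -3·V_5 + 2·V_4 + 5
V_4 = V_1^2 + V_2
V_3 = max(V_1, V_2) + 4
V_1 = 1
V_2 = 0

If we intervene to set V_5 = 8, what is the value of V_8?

-17

do(V_5=8) replaces the equation V_5 = |V_4 - V_2| with the constant V_5 = 8.
V_4 = V_1^2 + V_2  [with V_1=1, V_2=0]  = 1
V_8 = -3·V_5 + 2·V_4 + 5  [with V_5=8, V_4=1]  = -17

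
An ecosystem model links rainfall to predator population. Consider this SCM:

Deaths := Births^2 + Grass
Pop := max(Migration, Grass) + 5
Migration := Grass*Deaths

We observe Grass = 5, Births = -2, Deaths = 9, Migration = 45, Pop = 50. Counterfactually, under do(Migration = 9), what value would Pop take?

Intervening sets Migration = 9 and removes its equation (Migration := Grass*Deaths).
Pop = max(Migration, Grass) + 5  [with Migration=9, Grass=5]  = 14

14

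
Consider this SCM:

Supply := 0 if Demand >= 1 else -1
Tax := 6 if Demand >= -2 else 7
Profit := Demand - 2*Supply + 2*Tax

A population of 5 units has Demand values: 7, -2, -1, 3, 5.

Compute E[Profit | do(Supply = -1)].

16.4

Every unit gets Supply=-1 under the intervention. Profit values become 21, 12, 13, 17, 19; E[Profit|do(Supply=-1)] = 16.4.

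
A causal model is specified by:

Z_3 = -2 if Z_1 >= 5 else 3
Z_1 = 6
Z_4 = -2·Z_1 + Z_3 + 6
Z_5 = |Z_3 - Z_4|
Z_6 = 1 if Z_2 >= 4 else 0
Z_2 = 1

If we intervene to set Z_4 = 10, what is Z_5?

Intervening sets Z_4 = 10 and removes its equation (Z_4 = -2·Z_1 + Z_3 + 6).
Z_3 = -2 if Z_1 >= 5 else 3  [with Z_1=6]  = -2
Z_5 = |Z_3 - Z_4|  [with Z_3=-2, Z_4=10]  = 12

12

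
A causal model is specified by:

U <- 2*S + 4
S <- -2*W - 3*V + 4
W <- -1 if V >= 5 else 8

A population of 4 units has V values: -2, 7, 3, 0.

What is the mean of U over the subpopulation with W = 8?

-22

Conditioning on W=8 selects the 3 unit(s) with V ∈ {-2, 3, 0}. Their U values: -8, -38, -20. Mean = -22.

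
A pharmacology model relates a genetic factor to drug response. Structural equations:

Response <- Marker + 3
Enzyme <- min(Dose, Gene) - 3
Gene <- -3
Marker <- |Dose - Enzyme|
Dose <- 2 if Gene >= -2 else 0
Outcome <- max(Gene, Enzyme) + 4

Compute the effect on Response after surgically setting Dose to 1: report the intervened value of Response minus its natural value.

do(Dose=1) replaces the equation Dose <- 2 if Gene >= -2 else 0 with the constant Dose = 1.
Enzyme = min(Dose, Gene) - 3  [with Dose=1, Gene=-3]  = -6
Marker = |Dose - Enzyme|  [with Dose=1, Enzyme=-6]  = 7
Response = Marker + 3  [with Marker=7]  = 10
Without intervention: Dose = 2 if Gene >= -2 else 0  [with Gene=-3]  = 0; Enzyme = min(Dose, Gene) - 3  [with Dose=0, Gene=-3]  = -6; Marker = |Dose - Enzyme|  [with Dose=0, Enzyme=-6]  = 6; Response = Marker + 3  [with Marker=6]  = 9.
Change = 10 − 9 = 1.

1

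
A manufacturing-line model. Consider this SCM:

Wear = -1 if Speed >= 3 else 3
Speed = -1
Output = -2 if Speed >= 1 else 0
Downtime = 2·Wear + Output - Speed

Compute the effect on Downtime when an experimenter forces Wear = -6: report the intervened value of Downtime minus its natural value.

-18

Under do(Wear=-6), the mechanism Wear = -1 if Speed >= 3 else 3 is discarded; Wear is fixed at -6.
Output = -2 if Speed >= 1 else 0  [with Speed=-1]  = 0
Downtime = 2·Wear + Output - Speed  [with Wear=-6, Output=0, Speed=-1]  = -11
Without intervention: Wear = -1 if Speed >= 3 else 3  [with Speed=-1]  = 3; Output = -2 if Speed >= 1 else 0  [with Speed=-1]  = 0; Downtime = 2·Wear + Output - Speed  [with Wear=3, Output=0, Speed=-1]  = 7.
Change = -11 − 7 = -18.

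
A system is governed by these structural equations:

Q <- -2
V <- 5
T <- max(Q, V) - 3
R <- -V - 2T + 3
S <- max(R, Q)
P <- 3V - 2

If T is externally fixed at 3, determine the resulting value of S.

-2

do(T=3) replaces the equation T <- max(Q, V) - 3 with the constant T = 3.
R = -V - 2T + 3  [with V=5, T=3]  = -8
S = max(R, Q)  [with R=-8, Q=-2]  = -2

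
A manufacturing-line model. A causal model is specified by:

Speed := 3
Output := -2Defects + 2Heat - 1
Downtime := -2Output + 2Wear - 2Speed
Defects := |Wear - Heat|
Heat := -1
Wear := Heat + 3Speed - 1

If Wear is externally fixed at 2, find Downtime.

The intervention breaks the incoming arrows to Wear: Wear := Heat + 3Speed - 1 no longer applies, and Wear = 2.
Defects = |Wear - Heat|  [with Wear=2, Heat=-1]  = 3
Output = -2Defects + 2Heat - 1  [with Defects=3, Heat=-1]  = -9
Downtime = -2Output + 2Wear - 2Speed  [with Output=-9, Wear=2, Speed=3]  = 16

16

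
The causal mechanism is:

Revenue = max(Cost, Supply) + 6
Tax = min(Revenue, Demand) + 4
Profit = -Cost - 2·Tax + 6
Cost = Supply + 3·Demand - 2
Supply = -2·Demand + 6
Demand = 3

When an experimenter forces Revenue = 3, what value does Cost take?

Under do(Revenue=3), the mechanism Revenue = max(Cost, Supply) + 6 is discarded; Revenue is fixed at 3.
Since Cost is not a descendant of the intervened variable, it is unaffected.
Supply = -2·Demand + 6  [with Demand=3]  = 0
Cost = Supply + 3·Demand - 2  [with Supply=0, Demand=3]  = 7

7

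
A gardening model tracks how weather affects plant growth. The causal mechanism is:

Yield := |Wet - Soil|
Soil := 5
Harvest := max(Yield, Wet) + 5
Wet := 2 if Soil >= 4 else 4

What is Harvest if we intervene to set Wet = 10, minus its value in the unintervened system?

7

Under do(Wet=10), the mechanism Wet := 2 if Soil >= 4 else 4 is discarded; Wet is fixed at 10.
Yield = |Wet - Soil|  [with Wet=10, Soil=5]  = 5
Harvest = max(Yield, Wet) + 5  [with Yield=5, Wet=10]  = 15
Without intervention: Wet = 2 if Soil >= 4 else 4  [with Soil=5]  = 2; Yield = |Wet - Soil|  [with Wet=2, Soil=5]  = 3; Harvest = max(Yield, Wet) + 5  [with Yield=3, Wet=2]  = 8.
Change = 15 − 8 = 7.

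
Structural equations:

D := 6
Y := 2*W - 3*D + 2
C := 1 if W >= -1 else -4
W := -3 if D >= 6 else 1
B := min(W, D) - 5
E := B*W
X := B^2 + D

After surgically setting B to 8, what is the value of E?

-24

The intervention breaks the incoming arrows to B: B := min(W, D) - 5 no longer applies, and B = 8.
W = -3 if D >= 6 else 1  [with D=6]  = -3
E = B*W  [with B=8, W=-3]  = -24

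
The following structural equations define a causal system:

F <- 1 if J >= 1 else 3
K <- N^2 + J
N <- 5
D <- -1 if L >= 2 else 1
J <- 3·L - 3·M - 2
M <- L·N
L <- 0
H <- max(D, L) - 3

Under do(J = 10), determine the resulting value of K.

35

The intervention breaks the incoming arrows to J: J <- 3·L - 3·M - 2 no longer applies, and J = 10.
K = N^2 + J  [with N=5, J=10]  = 35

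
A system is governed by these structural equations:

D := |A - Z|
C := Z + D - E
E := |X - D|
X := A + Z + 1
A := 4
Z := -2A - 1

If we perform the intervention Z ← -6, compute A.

Under do(Z=-6), the mechanism Z := -2A - 1 is discarded; Z is fixed at -6.
A is not downstream of the intervention, so its value is determined by the original equations.

4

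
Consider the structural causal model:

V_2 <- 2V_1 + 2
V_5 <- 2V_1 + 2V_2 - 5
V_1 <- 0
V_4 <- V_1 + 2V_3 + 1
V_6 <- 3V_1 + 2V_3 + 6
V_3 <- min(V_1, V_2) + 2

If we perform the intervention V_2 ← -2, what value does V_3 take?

0

The intervention breaks the incoming arrows to V_2: V_2 <- 2V_1 + 2 no longer applies, and V_2 = -2.
V_3 = min(V_1, V_2) + 2  [with V_1=0, V_2=-2]  = 0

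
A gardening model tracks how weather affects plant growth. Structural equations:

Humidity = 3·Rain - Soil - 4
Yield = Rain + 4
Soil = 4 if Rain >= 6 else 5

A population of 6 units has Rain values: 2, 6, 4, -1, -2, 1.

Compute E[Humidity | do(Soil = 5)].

-4

do(Soil=5) breaks Soil's dependence on Rain. With Soil=5 fixed, Humidity across the units is -3, 9, 3, -12, -15, -6, mean -4.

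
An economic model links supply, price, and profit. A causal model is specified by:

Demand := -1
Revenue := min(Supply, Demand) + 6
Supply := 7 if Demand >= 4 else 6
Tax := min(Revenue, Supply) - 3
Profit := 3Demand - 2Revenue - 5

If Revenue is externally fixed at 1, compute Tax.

-2

The intervention breaks the incoming arrows to Revenue: Revenue := min(Supply, Demand) + 6 no longer applies, and Revenue = 1.
Supply = 7 if Demand >= 4 else 6  [with Demand=-1]  = 6
Tax = min(Revenue, Supply) - 3  [with Revenue=1, Supply=6]  = -2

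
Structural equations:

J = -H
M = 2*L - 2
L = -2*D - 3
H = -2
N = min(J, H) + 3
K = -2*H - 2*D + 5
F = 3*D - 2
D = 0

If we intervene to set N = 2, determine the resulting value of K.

Intervening sets N = 2 and removes its equation (N = min(J, H) + 3).
Since K is not a descendant of the intervened variable, it is unaffected.
K = -2*H - 2*D + 5  [with H=-2, D=0]  = 9

9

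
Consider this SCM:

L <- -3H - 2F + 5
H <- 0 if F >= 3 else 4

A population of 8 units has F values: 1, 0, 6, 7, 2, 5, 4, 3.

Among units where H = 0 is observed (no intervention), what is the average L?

-5

E[L|H=0] averages over only the 5 units with H=0 (F = 6, 7, 5, 4, 3): L = -7, -9, -5, -3, -1, mean -5.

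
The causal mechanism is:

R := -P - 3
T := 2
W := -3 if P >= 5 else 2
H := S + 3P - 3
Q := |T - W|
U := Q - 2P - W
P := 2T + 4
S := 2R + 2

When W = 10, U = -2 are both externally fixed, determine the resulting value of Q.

The joint intervention fixes W = 10, U = -2, removing each variable's own equation.
Q = |T - W|  [with T=2, W=10]  = 8

8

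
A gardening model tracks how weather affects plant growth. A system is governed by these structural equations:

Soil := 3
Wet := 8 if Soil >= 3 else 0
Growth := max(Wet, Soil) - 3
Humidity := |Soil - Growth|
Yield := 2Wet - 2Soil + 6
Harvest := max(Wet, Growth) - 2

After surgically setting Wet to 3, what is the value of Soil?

Under do(Wet=3), the mechanism Wet := 8 if Soil >= 3 else 0 is discarded; Wet is fixed at 3.
Soil is not downstream of the intervention, so its value is determined by the original equations.

3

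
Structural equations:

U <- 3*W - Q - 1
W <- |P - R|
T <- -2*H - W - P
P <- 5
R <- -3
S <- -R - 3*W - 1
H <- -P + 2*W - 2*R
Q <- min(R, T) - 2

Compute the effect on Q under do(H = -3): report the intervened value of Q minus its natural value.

40

The intervention breaks the incoming arrows to H: H <- -P + 2*W - 2*R no longer applies, and H = -3.
W = |P - R|  [with P=5, R=-3]  = 8
T = -2*H - W - P  [with H=-3, W=8, P=5]  = -7
Q = min(R, T) - 2  [with R=-3, T=-7]  = -9
Without intervention: W = |P - R|  [with P=5, R=-3]  = 8; H = -P + 2*W - 2*R  [with P=5, W=8, R=-3]  = 17; T = -2*H - W - P  [with H=17, W=8, P=5]  = -47; Q = min(R, T) - 2  [with R=-3, T=-47]  = -49.
Change = -9 − (-49) = 40.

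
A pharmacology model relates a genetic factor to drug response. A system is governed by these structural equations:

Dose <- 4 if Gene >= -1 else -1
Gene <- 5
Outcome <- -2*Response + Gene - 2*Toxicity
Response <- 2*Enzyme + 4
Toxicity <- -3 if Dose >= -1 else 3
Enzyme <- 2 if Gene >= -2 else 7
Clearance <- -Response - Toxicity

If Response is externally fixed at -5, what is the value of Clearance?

8

Under do(Response=-5), the mechanism Response <- 2*Enzyme + 4 is discarded; Response is fixed at -5.
Dose = 4 if Gene >= -1 else -1  [with Gene=5]  = 4
Toxicity = -3 if Dose >= -1 else 3  [with Dose=4]  = -3
Clearance = -Response - Toxicity  [with Response=-5, Toxicity=-3]  = 8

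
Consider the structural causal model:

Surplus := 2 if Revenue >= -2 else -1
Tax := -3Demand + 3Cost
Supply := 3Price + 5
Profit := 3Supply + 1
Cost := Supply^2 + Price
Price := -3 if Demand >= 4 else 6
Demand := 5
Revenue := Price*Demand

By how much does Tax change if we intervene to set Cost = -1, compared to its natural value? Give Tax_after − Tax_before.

Under do(Cost=-1), the mechanism Cost := Supply^2 + Price is discarded; Cost is fixed at -1.
Tax = -3Demand + 3Cost  [with Demand=5, Cost=-1]  = -18
Without intervention: Price = -3 if Demand >= 4 else 6  [with Demand=5]  = -3; Supply = 3Price + 5  [with Price=-3]  = -4; Cost = Supply^2 + Price  [with Supply=-4, Price=-3]  = 13; Tax = -3Demand + 3Cost  [with Demand=5, Cost=13]  = 24.
Change = -18 − 24 = -42.

-42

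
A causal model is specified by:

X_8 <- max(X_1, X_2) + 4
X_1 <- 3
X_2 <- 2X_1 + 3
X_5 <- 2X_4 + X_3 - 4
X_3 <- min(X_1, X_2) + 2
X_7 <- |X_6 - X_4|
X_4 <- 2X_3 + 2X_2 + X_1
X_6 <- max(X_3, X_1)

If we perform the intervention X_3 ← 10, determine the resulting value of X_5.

do(X_3=10) replaces the equation X_3 <- min(X_1, X_2) + 2 with the constant X_3 = 10.
X_2 = 2X_1 + 3  [with X_1=3]  = 9
X_4 = 2X_3 + 2X_2 + X_1  [with X_3=10, X_2=9, X_1=3]  = 41
X_5 = 2X_4 + X_3 - 4  [with X_4=41, X_3=10]  = 88

88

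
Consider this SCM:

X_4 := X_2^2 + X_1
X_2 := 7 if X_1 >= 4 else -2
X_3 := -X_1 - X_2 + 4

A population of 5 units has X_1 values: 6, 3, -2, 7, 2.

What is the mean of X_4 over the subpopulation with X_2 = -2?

Conditioning on X_2=-2 selects the 3 unit(s) with X_1 ∈ {3, -2, 2}. Their X_4 values: 7, 2, 6. Mean = 5.

5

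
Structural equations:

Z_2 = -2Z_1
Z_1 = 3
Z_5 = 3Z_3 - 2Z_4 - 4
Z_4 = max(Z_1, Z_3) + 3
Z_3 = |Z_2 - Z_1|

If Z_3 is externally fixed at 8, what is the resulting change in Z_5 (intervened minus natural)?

do(Z_3=8) replaces the equation Z_3 = |Z_2 - Z_1| with the constant Z_3 = 8.
Z_4 = max(Z_1, Z_3) + 3  [with Z_1=3, Z_3=8]  = 11
Z_5 = 3Z_3 - 2Z_4 - 4  [with Z_3=8, Z_4=11]  = -2
Without intervention: Z_2 = -2Z_1  [with Z_1=3]  = -6; Z_3 = |Z_2 - Z_1|  [with Z_2=-6, Z_1=3]  = 9; Z_4 = max(Z_1, Z_3) + 3  [with Z_1=3, Z_3=9]  = 12; Z_5 = 3Z_3 - 2Z_4 - 4  [with Z_3=9, Z_4=12]  = -1.
Change = -2 − (-1) = -1.

-1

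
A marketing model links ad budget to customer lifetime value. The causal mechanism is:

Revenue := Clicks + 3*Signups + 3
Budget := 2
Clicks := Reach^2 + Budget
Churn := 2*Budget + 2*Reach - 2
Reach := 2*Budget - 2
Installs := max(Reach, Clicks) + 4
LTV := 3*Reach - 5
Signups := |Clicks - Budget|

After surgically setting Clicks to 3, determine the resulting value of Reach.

2

Under do(Clicks=3), the mechanism Clicks := Reach^2 + Budget is discarded; Clicks is fixed at 3.
Since Reach is not a descendant of the intervened variable, it is unaffected.
Reach = 2*Budget - 2  [with Budget=2]  = 2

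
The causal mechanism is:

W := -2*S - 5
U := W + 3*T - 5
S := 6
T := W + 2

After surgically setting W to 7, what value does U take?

29

Under do(W=7), the mechanism W := -2*S - 5 is discarded; W is fixed at 7.
T = W + 2  [with W=7]  = 9
U = W + 3*T - 5  [with W=7, T=9]  = 29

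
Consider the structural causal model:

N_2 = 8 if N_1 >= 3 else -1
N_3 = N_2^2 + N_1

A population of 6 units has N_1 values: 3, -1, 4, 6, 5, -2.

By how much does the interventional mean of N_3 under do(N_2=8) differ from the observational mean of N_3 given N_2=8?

-2

The intervention sets N_2=8 in all 6 units regardless of N_1. Recomputing N_3 per unit gives 67, 63, 68, 70, 69, 62; average 66.5.
Observing N_2=8 restricts to units where N_2's equation naturally yields 8: N_1 ∈ {3, 4, 6, 5}. In that subpopulation N_3 = 67, 68, 70, 69, mean 68.5.
Difference = 66.5 − 68.5 = -2.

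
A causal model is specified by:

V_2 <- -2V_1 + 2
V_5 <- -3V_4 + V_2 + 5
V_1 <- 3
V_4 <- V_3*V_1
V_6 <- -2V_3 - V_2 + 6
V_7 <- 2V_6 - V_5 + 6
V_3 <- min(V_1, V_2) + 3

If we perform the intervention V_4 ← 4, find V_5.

Intervening sets V_4 = 4 and removes its equation (V_4 <- V_3*V_1).
V_2 = -2V_1 + 2  [with V_1=3]  = -4
V_5 = -3V_4 + V_2 + 5  [with V_4=4, V_2=-4]  = -11

-11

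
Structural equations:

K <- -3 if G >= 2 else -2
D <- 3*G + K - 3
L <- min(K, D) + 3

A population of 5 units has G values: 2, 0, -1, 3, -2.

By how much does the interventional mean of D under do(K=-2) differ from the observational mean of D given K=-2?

Every unit gets K=-2 under the intervention. D values become 1, -5, -8, 4, -11; E[D|do(K=-2)] = -3.8.
E[D|K=-2] averages over only the 3 units with K=-2 (G = 0, -1, -2): D = -5, -8, -11, mean -8.
Difference = -3.8 − (-8) = 4.2.

4.2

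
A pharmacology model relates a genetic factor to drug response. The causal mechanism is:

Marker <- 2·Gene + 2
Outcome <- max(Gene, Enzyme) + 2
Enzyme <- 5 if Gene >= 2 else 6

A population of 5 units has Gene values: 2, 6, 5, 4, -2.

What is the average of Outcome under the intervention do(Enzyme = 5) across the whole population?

7.2

Every unit gets Enzyme=5 under the intervention. Outcome values become 7, 8, 7, 7, 7; E[Outcome|do(Enzyme=5)] = 7.2.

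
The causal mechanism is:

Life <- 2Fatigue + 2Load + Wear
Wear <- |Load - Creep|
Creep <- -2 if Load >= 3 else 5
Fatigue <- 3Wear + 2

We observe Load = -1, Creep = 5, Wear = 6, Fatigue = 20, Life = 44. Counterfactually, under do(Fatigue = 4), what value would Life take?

Intervening sets Fatigue = 4 and removes its equation (Fatigue <- 3Wear + 2).
Creep = -2 if Load >= 3 else 5  [with Load=-1]  = 5
Wear = |Load - Creep|  [with Load=-1, Creep=5]  = 6
Life = 2Fatigue + 2Load + Wear  [with Fatigue=4, Load=-1, Wear=6]  = 12

12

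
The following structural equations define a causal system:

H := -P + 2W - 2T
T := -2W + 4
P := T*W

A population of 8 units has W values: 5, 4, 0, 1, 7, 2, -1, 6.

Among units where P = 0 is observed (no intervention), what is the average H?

-2

E[H|P=0] averages over only the 2 units with P=0 (W = 0, 2): H = -8, 4, mean -2.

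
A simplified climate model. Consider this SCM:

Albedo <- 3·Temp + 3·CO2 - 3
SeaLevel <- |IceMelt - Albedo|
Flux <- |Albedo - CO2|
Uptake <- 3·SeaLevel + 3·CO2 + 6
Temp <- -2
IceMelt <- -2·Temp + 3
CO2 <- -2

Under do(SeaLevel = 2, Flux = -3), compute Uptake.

Under do(SeaLevel = 2, Flux = -3), each intervened variable's structural equation is replaced by its fixed value.
Uptake = 3·SeaLevel + 3·CO2 + 6  [with SeaLevel=2, CO2=-2]  = 6

6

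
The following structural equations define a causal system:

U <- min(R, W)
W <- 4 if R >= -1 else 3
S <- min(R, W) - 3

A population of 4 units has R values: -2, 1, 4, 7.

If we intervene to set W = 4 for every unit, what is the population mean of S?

-1.25

The intervention sets W=4 in all 4 units regardless of R. Recomputing S per unit gives -5, -2, 1, 1; average -1.25.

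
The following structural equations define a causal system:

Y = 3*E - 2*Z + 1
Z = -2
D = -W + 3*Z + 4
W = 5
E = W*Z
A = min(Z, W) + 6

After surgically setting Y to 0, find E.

-10

Under do(Y=0), the mechanism Y = 3*E - 2*Z + 1 is discarded; Y is fixed at 0.
Since E is not a descendant of the intervened variable, it is unaffected.
E = W*Z  [with W=5, Z=-2]  = -10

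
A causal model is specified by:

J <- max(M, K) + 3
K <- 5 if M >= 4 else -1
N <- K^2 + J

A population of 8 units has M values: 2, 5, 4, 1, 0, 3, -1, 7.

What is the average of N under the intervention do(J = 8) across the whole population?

do(J=8) breaks J's dependence on M. With J=8 fixed, N across the units is 9, 33, 33, 9, 9, 9, 9, 33, mean 18.

18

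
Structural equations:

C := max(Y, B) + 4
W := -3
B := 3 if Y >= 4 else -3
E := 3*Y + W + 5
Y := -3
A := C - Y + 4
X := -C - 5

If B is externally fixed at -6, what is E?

-7

Under do(B=-6), the mechanism B := 3 if Y >= 4 else -3 is discarded; B is fixed at -6.
Since E is not a descendant of the intervened variable, it is unaffected.
E = 3*Y + W + 5  [with Y=-3, W=-3]  = -7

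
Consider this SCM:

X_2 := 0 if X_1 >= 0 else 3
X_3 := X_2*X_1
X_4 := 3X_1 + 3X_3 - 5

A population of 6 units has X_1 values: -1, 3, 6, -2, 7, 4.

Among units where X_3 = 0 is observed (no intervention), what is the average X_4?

10

Conditioning on X_3=0 selects the 4 unit(s) with X_1 ∈ {3, 6, 7, 4}. Their X_4 values: 4, 13, 16, 7. Mean = 10.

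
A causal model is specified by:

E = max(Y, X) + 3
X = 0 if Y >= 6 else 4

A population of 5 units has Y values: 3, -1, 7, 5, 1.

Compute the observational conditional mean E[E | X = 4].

Observing X=4 restricts to units where X's equation naturally yields 4: Y ∈ {3, -1, 5, 1}. In that subpopulation E = 7, 7, 8, 7, mean 7.25.

7.25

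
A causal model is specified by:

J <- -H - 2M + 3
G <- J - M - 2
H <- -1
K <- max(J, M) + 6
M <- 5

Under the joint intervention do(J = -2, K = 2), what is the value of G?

-9

Setting J = -2, K = 2 by intervention discards those variables' equations.
G = J - M - 2  [with J=-2, M=5]  = -9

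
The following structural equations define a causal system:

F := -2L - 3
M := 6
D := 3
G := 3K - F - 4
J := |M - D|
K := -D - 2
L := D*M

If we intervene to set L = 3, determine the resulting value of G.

-10

The intervention breaks the incoming arrows to L: L := D*M no longer applies, and L = 3.
F = -2L - 3  [with L=3]  = -9
K = -D - 2  [with D=3]  = -5
G = 3K - F - 4  [with K=-5, F=-9]  = -10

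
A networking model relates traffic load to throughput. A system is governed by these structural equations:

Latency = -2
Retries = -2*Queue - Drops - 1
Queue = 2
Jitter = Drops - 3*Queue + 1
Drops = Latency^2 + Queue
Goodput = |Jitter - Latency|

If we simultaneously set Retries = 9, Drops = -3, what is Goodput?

6

The joint intervention fixes Retries = 9, Drops = -3, removing each variable's own equation.
Jitter = Drops - 3*Queue + 1  [with Drops=-3, Queue=2]  = -8
Goodput = |Jitter - Latency|  [with Jitter=-8, Latency=-2]  = 6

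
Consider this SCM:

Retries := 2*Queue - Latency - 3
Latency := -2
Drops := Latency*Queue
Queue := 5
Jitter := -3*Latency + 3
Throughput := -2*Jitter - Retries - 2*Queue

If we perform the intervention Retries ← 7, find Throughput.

-35

Under do(Retries=7), the mechanism Retries := 2*Queue - Latency - 3 is discarded; Retries is fixed at 7.
Jitter = -3*Latency + 3  [with Latency=-2]  = 9
Throughput = -2*Jitter - Retries - 2*Queue  [with Jitter=9, Retries=7, Queue=5]  = -35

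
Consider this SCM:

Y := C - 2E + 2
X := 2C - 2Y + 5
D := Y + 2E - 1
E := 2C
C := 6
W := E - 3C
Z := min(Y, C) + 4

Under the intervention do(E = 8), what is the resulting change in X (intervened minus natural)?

Under do(E=8), the mechanism E := 2C is discarded; E is fixed at 8.
Y = C - 2E + 2  [with C=6, E=8]  = -8
X = 2C - 2Y + 5  [with C=6, Y=-8]  = 33
Without intervention: E = 2C  [with C=6]  = 12; Y = C - 2E + 2  [with C=6, E=12]  = -16; X = 2C - 2Y + 5  [with C=6, Y=-16]  = 49.
Change = 33 − 49 = -16.

-16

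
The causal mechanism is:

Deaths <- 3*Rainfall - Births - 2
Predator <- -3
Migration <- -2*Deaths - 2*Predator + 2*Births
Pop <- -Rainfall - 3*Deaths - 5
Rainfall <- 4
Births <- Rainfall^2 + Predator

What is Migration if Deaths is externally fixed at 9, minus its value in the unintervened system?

Intervening sets Deaths = 9 and removes its equation (Deaths <- 3*Rainfall - Births - 2).
Births = Rainfall^2 + Predator  [with Rainfall=4, Predator=-3]  = 13
Migration = -2*Deaths - 2*Predator + 2*Births  [with Deaths=9, Predator=-3, Births=13]  = 14
Without intervention: Births = Rainfall^2 + Predator  [with Rainfall=4, Predator=-3]  = 13; Deaths = 3*Rainfall - Births - 2  [with Rainfall=4, Births=13]  = -3; Migration = -2*Deaths - 2*Predator + 2*Births  [with Deaths=-3, Predator=-3, Births=13]  = 38.
Change = 14 − 38 = -24.

-24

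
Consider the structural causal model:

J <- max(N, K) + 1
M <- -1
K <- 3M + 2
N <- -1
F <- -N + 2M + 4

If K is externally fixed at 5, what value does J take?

6

Intervening sets K = 5 and removes its equation (K <- 3M + 2).
J = max(N, K) + 1  [with N=-1, K=5]  = 6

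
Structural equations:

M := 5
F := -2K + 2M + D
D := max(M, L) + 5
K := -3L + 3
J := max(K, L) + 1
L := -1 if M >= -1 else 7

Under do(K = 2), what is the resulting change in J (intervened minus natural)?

-4

Under do(K=2), the mechanism K := -3L + 3 is discarded; K is fixed at 2.
L = -1 if M >= -1 else 7  [with M=5]  = -1
J = max(K, L) + 1  [with K=2, L=-1]  = 3
Without intervention: L = -1 if M >= -1 else 7  [with M=5]  = -1; K = -3L + 3  [with L=-1]  = 6; J = max(K, L) + 1  [with K=6, L=-1]  = 7.
Change = 3 − 7 = -4.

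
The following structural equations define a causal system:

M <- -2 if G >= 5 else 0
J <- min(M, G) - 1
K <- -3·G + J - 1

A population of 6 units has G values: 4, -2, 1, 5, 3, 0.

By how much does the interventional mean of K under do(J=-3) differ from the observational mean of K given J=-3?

Under do(J=-3), J's equation is replaced by J=-3 for every unit. Per-unit K: -16, 2, -7, -19, -13, -4. Mean = -9.5.
Conditioning on J=-3 selects the 2 unit(s) with G ∈ {-2, 5}. Their K values: 2, -19. Mean = -8.5.
Difference = -9.5 − (-8.5) = -1.

-1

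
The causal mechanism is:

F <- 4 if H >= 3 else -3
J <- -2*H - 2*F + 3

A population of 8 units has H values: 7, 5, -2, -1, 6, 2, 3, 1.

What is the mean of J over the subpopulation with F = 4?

E[J|F=4] averages over only the 4 units with F=4 (H = 7, 5, 6, 3): J = -19, -15, -17, -11, mean -15.5.

-15.5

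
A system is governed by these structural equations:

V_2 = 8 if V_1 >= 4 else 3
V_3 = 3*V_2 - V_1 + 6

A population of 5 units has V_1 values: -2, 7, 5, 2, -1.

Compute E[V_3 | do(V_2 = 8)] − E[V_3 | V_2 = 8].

3.8

The intervention sets V_2=8 in all 5 units regardless of V_1. Recomputing V_3 per unit gives 32, 23, 25, 28, 31; average 27.8.
Observing V_2=8 restricts to units where V_2's equation naturally yields 8: V_1 ∈ {7, 5}. In that subpopulation V_3 = 23, 25, mean 24.
Difference = 27.8 − 24 = 3.8.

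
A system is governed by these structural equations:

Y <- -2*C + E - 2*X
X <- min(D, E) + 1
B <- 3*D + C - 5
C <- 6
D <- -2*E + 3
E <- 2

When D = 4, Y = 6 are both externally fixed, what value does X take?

3

Setting D = 4, Y = 6 by intervention discards those variables' equations.
X = min(D, E) + 1  [with D=4, E=2]  = 3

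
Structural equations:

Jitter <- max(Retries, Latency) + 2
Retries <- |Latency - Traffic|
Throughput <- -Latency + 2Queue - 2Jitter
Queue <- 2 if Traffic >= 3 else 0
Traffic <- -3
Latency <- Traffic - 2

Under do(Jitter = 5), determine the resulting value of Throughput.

The intervention breaks the incoming arrows to Jitter: Jitter <- max(Retries, Latency) + 2 no longer applies, and Jitter = 5.
Latency = Traffic - 2  [with Traffic=-3]  = -5
Queue = 2 if Traffic >= 3 else 0  [with Traffic=-3]  = 0
Throughput = -Latency + 2Queue - 2Jitter  [with Latency=-5, Queue=0, Jitter=5]  = -5

-5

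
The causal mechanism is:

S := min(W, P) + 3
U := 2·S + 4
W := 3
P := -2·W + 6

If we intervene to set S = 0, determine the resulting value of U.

4

The intervention breaks the incoming arrows to S: S := min(W, P) + 3 no longer applies, and S = 0.
U = 2·S + 4  [with S=0]  = 4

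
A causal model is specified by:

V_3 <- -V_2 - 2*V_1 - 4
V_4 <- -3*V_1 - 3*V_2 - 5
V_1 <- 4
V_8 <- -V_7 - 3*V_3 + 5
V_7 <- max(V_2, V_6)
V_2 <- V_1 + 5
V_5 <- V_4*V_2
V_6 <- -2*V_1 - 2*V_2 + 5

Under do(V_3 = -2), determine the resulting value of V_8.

The intervention breaks the incoming arrows to V_3: V_3 <- -V_2 - 2*V_1 - 4 no longer applies, and V_3 = -2.
V_2 = V_1 + 5  [with V_1=4]  = 9
V_6 = -2*V_1 - 2*V_2 + 5  [with V_1=4, V_2=9]  = -21
V_7 = max(V_2, V_6)  [with V_2=9, V_6=-21]  = 9
V_8 = -V_7 - 3*V_3 + 5  [with V_7=9, V_3=-2]  = 2

2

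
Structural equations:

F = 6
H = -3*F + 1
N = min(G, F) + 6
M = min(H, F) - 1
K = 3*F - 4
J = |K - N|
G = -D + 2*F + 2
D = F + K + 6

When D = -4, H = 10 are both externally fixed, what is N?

Setting D = -4, H = 10 by intervention discards those variables' equations.
G = -D + 2*F + 2  [with D=-4, F=6]  = 18
N = min(G, F) + 6  [with G=18, F=6]  = 12

12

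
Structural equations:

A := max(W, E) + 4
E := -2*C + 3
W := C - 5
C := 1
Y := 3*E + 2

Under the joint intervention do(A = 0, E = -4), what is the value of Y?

The joint intervention fixes A = 0, E = -4, removing each variable's own equation.
Y = 3*E + 2  [with E=-4]  = -10

-10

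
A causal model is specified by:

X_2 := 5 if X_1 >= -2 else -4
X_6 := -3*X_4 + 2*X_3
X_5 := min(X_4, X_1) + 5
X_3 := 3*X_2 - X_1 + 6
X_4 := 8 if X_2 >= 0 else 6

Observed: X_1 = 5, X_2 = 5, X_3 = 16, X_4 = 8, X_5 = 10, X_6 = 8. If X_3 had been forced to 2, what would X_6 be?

-20

The intervention breaks the incoming arrows to X_3: X_3 := 3*X_2 - X_1 + 6 no longer applies, and X_3 = 2.
X_2 = 5 if X_1 >= -2 else -4  [with X_1=5]  = 5
X_4 = 8 if X_2 >= 0 else 6  [with X_2=5]  = 8
X_6 = -3*X_4 + 2*X_3  [with X_4=8, X_3=2]  = -20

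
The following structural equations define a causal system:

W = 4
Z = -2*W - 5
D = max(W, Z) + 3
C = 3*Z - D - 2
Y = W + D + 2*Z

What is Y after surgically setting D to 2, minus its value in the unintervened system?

-5

do(D=2) replaces the equation D = max(W, Z) + 3 with the constant D = 2.
Z = -2*W - 5  [with W=4]  = -13
Y = W + D + 2*Z  [with W=4, D=2, Z=-13]  = -20
Without intervention: Z = -2*W - 5  [with W=4]  = -13; D = max(W, Z) + 3  [with W=4, Z=-13]  = 7; Y = W + D + 2*Z  [with W=4, D=7, Z=-13]  = -15.
Change = -20 − (-15) = -5.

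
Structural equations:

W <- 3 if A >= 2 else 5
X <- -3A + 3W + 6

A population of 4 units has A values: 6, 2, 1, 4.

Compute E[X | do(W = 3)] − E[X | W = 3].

2.25

do(W=3) breaks W's dependence on A. With W=3 fixed, X across the units is -3, 9, 12, 3, mean 5.25.
Conditioning on W=3 selects the 3 unit(s) with A ∈ {6, 2, 4}. Their X values: -3, 9, 3. Mean = 3.
Difference = 5.25 − 3 = 2.25.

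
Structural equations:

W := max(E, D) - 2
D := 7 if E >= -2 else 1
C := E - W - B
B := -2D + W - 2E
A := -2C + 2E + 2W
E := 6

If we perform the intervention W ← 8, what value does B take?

-18

The intervention breaks the incoming arrows to W: W := max(E, D) - 2 no longer applies, and W = 8.
D = 7 if E >= -2 else 1  [with E=6]  = 7
B = -2D + W - 2E  [with D=7, W=8, E=6]  = -18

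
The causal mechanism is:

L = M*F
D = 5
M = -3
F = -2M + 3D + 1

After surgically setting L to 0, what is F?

22

Under do(L=0), the mechanism L = M*F is discarded; L is fixed at 0.
Since F is not a descendant of the intervened variable, it is unaffected.
F = -2M + 3D + 1  [with M=-3, D=5]  = 22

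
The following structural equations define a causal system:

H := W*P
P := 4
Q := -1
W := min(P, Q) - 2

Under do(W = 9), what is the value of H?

The intervention breaks the incoming arrows to W: W := min(P, Q) - 2 no longer applies, and W = 9.
H = W*P  [with W=9, P=4]  = 36

36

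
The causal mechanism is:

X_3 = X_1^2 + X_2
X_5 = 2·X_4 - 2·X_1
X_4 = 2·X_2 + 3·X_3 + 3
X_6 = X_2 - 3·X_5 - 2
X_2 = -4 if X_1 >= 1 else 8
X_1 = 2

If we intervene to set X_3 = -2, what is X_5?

do(X_3=-2) replaces the equation X_3 = X_1^2 + X_2 with the constant X_3 = -2.
X_2 = -4 if X_1 >= 1 else 8  [with X_1=2]  = -4
X_4 = 2·X_2 + 3·X_3 + 3  [with X_2=-4, X_3=-2]  = -11
X_5 = 2·X_4 - 2·X_1  [with X_4=-11, X_1=2]  = -26

-26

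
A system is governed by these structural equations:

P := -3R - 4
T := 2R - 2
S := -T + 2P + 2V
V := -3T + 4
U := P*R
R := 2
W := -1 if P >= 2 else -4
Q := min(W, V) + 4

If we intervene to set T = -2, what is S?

do(T=-2) replaces the equation T := 2R - 2 with the constant T = -2.
P = -3R - 4  [with R=2]  = -10
V = -3T + 4  [with T=-2]  = 10
S = -T + 2P + 2V  [with T=-2, P=-10, V=10]  = 2

2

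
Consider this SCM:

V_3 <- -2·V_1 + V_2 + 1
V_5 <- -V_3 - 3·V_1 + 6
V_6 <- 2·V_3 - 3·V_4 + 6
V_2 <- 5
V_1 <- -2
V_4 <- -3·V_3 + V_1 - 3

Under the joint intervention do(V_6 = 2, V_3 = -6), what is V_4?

13

Under do(V_6 = 2, V_3 = -6), each intervened variable's structural equation is replaced by its fixed value.
V_4 = -3·V_3 + V_1 - 3  [with V_3=-6, V_1=-2]  = 13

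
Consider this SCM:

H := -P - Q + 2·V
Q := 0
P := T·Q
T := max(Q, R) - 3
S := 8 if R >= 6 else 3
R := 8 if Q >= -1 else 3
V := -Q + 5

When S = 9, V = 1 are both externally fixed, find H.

2

Setting S = 9, V = 1 by intervention discards those variables' equations.
R = 8 if Q >= -1 else 3  [with Q=0]  = 8
T = max(Q, R) - 3  [with Q=0, R=8]  = 5
P = T·Q  [with T=5, Q=0]  = 0
H = -P - Q + 2·V  [with P=0, Q=0, V=1]  = 2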